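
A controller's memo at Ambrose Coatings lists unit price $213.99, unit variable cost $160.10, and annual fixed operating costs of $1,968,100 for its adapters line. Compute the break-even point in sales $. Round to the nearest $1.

Contribution margin per unit = $213.99 − $160.10 = $53.89, a CM ratio of $53.89 ÷ $213.99 = 0.2518.
Break-even sales = FC ÷ CM ratio = $1,968,100 × $213.99 / $53.89 = $7,815,063.

$7,815,063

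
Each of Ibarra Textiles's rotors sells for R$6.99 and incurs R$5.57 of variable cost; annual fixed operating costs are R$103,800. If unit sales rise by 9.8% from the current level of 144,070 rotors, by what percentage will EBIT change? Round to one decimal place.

+19.9%

Contribution at this volume is 144,070 × R$1.42 = R$204,579.40.
Subtracting fixed costs: EBIT = R$204,579.40 − R$103,800 = R$100,779.40.
Degree of operating leverage = R$204,579.40 / R$100,779.40 = 2.0300.
So EBIT moves 2.0300 × (+9.8%) = +19.9%.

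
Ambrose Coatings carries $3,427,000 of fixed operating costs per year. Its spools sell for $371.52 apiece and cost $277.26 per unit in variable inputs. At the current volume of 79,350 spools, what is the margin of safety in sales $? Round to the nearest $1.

Each unit contributes $371.52 − $277.26 = $94.26. Break-even units = $3,427,000 ÷ $94.26 = 36,356.89; break-even revenue = 36,356.89 × $371.52 = $13,507,309.99.
Current sales = 79,350 × $371.52 = $29,480,112.00.
Margin of safety = $29,480,112.00 − $13,507,309.99 = $15,972,802.

$15,972,802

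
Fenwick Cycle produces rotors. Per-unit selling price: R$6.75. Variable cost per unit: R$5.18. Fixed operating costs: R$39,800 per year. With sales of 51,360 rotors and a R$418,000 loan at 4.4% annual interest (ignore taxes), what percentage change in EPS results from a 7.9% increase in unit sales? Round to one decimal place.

Total contribution margin = 51,360 × R$1.57 = R$80,635.20.
Subtracting fixed costs: EBIT = R$80,635.20 − R$39,800 = R$40,835.20.
After interest of R$18,392.00, pre-tax earnings = R$22,443.20.
Degree of combined leverage = contribution ÷ (EBIT − I) = R$80,635.20 ÷ R$22,443.20 = 3.5929.
%ΔEPS = DCL × %ΔSales = 3.5929 × +7.9% = +28.4%.

+28.4%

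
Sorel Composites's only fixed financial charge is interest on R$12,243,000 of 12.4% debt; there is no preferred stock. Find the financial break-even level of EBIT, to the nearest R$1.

R$1,518,132

Annual interest = 12.4% × R$12,243,000 = R$1,518,132.00.
Without preferred stock the financial break-even is simply EBIT = interest = R$1,518,132.00.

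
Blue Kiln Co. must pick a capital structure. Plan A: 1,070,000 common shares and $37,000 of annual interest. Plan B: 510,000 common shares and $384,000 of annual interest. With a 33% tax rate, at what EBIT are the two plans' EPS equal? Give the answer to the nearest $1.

Set EPS_A = EPS_B: (EBIT − $37,000)(1 − 0.33) ÷ 1,070,000 = (EBIT − $384,000)(1 − 0.33) ÷ 510,000.
The (1 − t) factor cancels: (EBIT − 37,000) × 510,000 = (EBIT − 384,000) × 1,070,000.
EBIT × (1,070,000 − 510,000) = 384,000 × 1,070,000 − 37,000 × 510,000 = 392,010,000,000, so EBIT = 392,010,000,000 ÷ 560,000 = 700,017.86.

$700,018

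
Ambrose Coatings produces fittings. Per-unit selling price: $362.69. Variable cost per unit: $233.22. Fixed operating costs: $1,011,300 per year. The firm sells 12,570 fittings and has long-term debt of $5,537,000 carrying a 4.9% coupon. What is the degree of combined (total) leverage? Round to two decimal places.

4.72

Total contribution margin = 12,570 × $129.47 = $1,627,437.90.
Subtracting fixed costs: EBIT = $1,627,437.90 − $1,011,300 = $616,137.90. Interest = $271,313.00.
DOL = $1,627,437.90 ÷ $616,137.90 = 2.6414; DFL = $616,137.90 ÷ $344,824.90 = 1.7868.
DCL = DOL × DFL = 2.6414 × 1.7868 = 4.7197.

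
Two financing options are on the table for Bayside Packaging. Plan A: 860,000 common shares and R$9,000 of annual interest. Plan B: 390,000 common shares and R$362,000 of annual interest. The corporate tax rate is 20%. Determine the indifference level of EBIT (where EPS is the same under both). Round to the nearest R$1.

R$654,915

At indifference, (EBIT − 9,000)(1 − t)/860,000 = (EBIT − 362,000)(1 − t)/390,000.
Cancelling (1 − t) and cross-multiplying: 390,000·(EBIT − 9,000) = 860,000·(EBIT − 362,000).
EBIT × (860,000 − 390,000) = 362,000 × 860,000 − 9,000 × 390,000 = 307,810,000,000, so EBIT = 307,810,000,000 ÷ 470,000 = 654,914.89.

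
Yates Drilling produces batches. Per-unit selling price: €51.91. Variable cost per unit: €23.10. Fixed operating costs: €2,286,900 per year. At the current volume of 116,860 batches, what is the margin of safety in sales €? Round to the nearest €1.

€1,945,655

Contribution margin per unit = €51.91 − €23.10 = €28.81. Break-even units = €2,286,900 ÷ €28.81 = 79,378.69; break-even revenue = 79,378.69 × €51.91 = €4,120,547.69.
Actual sales revenue = 116,860 × €51.91 = €6,066,202.60.
Margin of safety = €6,066,202.60 − €4,120,547.69 = €1,945,655.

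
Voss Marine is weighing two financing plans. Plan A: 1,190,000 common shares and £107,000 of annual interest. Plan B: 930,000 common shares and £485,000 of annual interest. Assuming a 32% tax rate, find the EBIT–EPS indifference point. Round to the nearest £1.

£1,837,077

At indifference, (EBIT − 107,000)(1 − t)/1,190,000 = (EBIT − 485,000)(1 − t)/930,000.
The (1 − t) factor cancels: (EBIT − 107,000) × 930,000 = (EBIT − 485,000) × 1,190,000.
Solving, EBIT = (485,000·1,190,000 − 107,000·930,000) / (1,190,000 − 930,000) = 477,640,000,000 / 260,000 = 1,837,076.92.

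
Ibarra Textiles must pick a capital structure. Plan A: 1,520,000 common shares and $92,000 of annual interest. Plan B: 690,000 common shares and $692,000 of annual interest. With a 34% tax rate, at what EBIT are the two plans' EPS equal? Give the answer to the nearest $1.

Set EPS_A = EPS_B: (EBIT − $92,000)(1 − 0.34) ÷ 1,520,000 = (EBIT − $692,000)(1 − 0.34) ÷ 690,000.
The (1 − t) factor cancels: (EBIT − 92,000) × 690,000 = (EBIT − 692,000) × 1,520,000.
EBIT × (1,520,000 − 690,000) = 692,000 × 1,520,000 − 92,000 × 690,000 = 988,360,000,000, so EBIT = 988,360,000,000 ÷ 830,000 = 1,190,795.18.

$1,190,795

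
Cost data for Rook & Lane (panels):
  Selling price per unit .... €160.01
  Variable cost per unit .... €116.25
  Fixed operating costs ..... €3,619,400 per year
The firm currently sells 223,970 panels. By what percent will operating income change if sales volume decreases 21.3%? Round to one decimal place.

-33.8%

At 223,970 units, contribution = 223,970 × €43.76 = €9,800,927.20.
Subtracting fixed costs: EBIT = €9,800,927.20 − €3,619,400 = €6,181,527.20.
So DOL = total CM / EBIT = €9,800,927.20 / €6,181,527.20 = 1.5855.
Operating income changes by 1.5855 × -21.3% = -33.8%.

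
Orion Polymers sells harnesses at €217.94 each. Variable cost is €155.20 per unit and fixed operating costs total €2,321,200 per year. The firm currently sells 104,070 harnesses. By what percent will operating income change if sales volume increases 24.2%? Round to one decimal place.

Total contribution margin = 104,070 × €62.74 = €6,529,351.80.
Operating income = contribution − fixed costs = €6,529,351.80 − €2,321,200 = €4,208,151.80.
Degree of operating leverage = €6,529,351.80 / €4,208,151.80 = 1.5516.
Operating income changes by 1.5516 × +24.2% = +37.5%.

+37.5%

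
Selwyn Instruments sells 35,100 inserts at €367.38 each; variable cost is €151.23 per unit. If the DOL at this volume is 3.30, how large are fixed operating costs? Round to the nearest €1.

€5,287,815

Total contribution margin = 35,100 × €216.15 = €7,586,865.00.
Since DOL = CM ÷ EBIT, EBIT = €7,586,865.00 ÷ 3.30 = €2,299,050.00.
Fixed costs = CM − EBIT = €7,586,865.00 − €2,299,050.00 = €5,287,815.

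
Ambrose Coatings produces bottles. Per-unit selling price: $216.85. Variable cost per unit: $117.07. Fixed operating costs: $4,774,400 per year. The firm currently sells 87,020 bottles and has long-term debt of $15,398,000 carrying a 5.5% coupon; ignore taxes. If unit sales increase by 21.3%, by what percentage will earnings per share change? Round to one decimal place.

Total contribution margin = 87,020 × $99.78 = $8,682,855.60.
Subtracting fixed costs: EBIT = $8,682,855.60 − $4,774,400 = $3,908,455.60.
Interest = $846,890.00, so EBIT − I = $3,061,565.60.
DCL = total CM / (EBIT − I) = $8,682,855.60 / $3,061,565.60 = 2.8361.
EPS therefore changes by 2.8361 × (+21.3%) = +60.4%.

+60.4%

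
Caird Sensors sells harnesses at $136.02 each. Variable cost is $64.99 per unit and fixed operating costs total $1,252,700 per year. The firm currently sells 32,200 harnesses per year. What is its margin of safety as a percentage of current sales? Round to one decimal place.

Each unit contributes $136.02 − $64.99 = $71.03. Break-even units = $1,252,700 ÷ $71.03 = 17,636.21; break-even revenue = 17,636.21 × $136.02 = $2,398,877.29.
Current sales = 32,200 × $136.02 = $4,379,844.00.
Margin of safety = ($4,379,844.00 − $2,398,877.29) ÷ $4,379,844.00 = 45.2%.

45.2%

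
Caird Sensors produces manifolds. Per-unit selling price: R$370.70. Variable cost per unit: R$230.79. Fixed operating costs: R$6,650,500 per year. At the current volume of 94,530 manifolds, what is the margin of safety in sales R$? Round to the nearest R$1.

R$17,421,369

Each unit contributes R$370.70 − R$230.79 = R$139.91. Break-even units = R$6,650,500 ÷ R$139.91 = 47,534.13; break-even revenue = 47,534.13 × R$370.70 = R$17,620,901.65.
Actual sales revenue = 94,530 × R$370.70 = R$35,042,271.00.
Margin of safety = R$35,042,271.00 − R$17,620,901.65 = R$17,421,369.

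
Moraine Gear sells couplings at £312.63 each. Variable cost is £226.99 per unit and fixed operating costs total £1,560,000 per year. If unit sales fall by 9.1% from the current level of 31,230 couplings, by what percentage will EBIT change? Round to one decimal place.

-21.8%

At 31,230 units, contribution = 31,230 × £85.64 = £2,674,537.20.
EBIT = £2,674,537.20 − £1,560,000 = £1,114,537.20.
So DOL = total CM / EBIT = £2,674,537.20 / £1,114,537.20 = 2.3997.
Operating income changes by 2.3997 × -9.1% = -21.8%.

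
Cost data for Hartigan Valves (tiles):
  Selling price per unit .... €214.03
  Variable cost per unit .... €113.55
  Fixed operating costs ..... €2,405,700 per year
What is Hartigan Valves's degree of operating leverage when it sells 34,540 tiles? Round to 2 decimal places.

3.26

At 34,540 units, contribution = 34,540 × €100.48 = €3,470,579.20.
EBIT = €3,470,579.20 − €2,405,700 = €1,064,879.20.
Degree of operating leverage = €3,470,579.20 / €1,064,879.20 = 3.2591.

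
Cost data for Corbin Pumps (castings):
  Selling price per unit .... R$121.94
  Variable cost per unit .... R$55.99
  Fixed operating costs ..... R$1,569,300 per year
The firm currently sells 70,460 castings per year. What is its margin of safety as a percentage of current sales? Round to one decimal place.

Contribution margin per unit = R$121.94 − R$55.99 = R$65.95. Break-even units = R$1,569,300 ÷ R$65.95 = 23,795.30; break-even revenue = 23,795.30 × R$121.94 = R$2,901,598.82.
Current sales = 70,460 × R$121.94 = R$8,591,892.40.
Margin of safety = (R$8,591,892.40 − R$2,901,598.82) ÷ R$8,591,892.40 = 66.2%.

66.2%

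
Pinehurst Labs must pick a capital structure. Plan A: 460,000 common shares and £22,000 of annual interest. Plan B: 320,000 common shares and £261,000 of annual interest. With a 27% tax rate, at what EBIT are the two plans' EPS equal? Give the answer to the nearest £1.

£807,286

At indifference, (EBIT − 22,000)(1 − t)/460,000 = (EBIT − 261,000)(1 − t)/320,000.
Cancelling (1 − t) and cross-multiplying: 320,000·(EBIT − 22,000) = 460,000·(EBIT − 261,000).
Solving, EBIT = (261,000·460,000 − 22,000·320,000) / (460,000 − 320,000) = 113,020,000,000 / 140,000 = 807,285.71.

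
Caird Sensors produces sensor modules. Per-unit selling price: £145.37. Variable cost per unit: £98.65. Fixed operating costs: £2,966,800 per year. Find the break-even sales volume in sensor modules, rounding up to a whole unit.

63,502 sensor modules

Unit CM = price − variable cost = £145.37 − £98.65 = £46.72.
Units to break even: £2,966,800 ÷ £46.72 = 63,501.71, rounded up to 63,502.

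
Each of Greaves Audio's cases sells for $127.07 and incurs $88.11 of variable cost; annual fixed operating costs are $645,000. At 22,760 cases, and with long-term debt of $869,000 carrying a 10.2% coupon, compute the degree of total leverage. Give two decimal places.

Contribution at this volume is 22,760 × $38.96 = $886,729.60.
EBIT = $886,729.60 − $645,000 = $241,729.60. Interest = $88,638.00, so EBIT − I = $153,091.60.
Degree of total leverage = total CM / (EBIT − interest) = $886,729.60 / $153,091.60 = 5.7922.

5.79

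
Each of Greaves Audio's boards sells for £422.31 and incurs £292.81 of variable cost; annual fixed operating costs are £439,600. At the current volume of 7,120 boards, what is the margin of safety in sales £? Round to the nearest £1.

£1,573,276

Each unit contributes £422.31 − £292.81 = £129.50. Break-even units = £439,600 ÷ £129.50 = 3,394.59; break-even revenue = 3,394.59 × £422.31 = £1,433,571.24.
Actual sales revenue = 7,120 × £422.31 = £3,006,847.20.
Margin of safety = £3,006,847.20 − £1,433,571.24 = £1,573,276.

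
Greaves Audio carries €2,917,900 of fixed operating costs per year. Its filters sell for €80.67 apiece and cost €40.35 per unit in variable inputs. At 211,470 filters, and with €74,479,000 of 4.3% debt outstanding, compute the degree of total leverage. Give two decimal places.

Contribution at this volume is 211,470 × €40.32 = €8,526,470.40.
Operating income = contribution − fixed costs = €8,526,470.40 − €2,917,900 = €5,608,570.40. Interest = €3,202,597.00.
DOL = €8,526,470.40 ÷ €5,608,570.40 = 1.5203; DFL = €5,608,570.40 ÷ €2,405,973.40 = 2.3311.
Combined leverage = 1.5203 × 2.3311 = 3.5440.

3.54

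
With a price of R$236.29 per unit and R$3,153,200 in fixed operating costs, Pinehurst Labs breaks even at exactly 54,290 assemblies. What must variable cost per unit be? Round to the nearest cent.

R$178.21

Contribution per unit must be FC / Q = R$3,153,200 / 54,290 = R$58.0807.
Hence VC = price − CM = R$236.29 − R$58.0807 = R$178.21.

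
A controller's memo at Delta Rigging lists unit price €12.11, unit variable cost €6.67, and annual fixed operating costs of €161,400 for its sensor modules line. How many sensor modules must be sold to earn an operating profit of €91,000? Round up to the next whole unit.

Unit CM = price − variable cost = €12.11 − €6.67 = €5.44.
Need Q such that Q × €5.44 − €161,400 = €91,000, i.e. Q = €252,400 / €5.44 = 46,397.06 → 46,398.

46,398 sensor modules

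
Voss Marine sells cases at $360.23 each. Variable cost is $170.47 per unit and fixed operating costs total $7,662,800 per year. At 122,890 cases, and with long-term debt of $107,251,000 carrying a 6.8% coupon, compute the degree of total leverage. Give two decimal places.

2.79

Total contribution margin = 122,890 × $189.76 = $23,319,606.40.
Subtracting fixed costs: EBIT = $23,319,606.40 − $7,662,800 = $15,656,806.40. Interest = $7,293,068.00.
DOL = $23,319,606.40 ÷ $15,656,806.40 = 1.4894; DFL = $15,656,806.40 ÷ $8,363,738.40 = 1.8720.
DCL = DOL × DFL = 1.4894 × 1.8720 = 2.7882.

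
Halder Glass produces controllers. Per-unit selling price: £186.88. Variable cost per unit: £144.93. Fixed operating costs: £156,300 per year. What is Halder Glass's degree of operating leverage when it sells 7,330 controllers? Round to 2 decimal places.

Total contribution margin = 7,330 × £41.95 = £307,493.50.
Operating income = contribution − fixed costs = £307,493.50 − £156,300 = £151,193.50.
Degree of operating leverage = £307,493.50 / £151,193.50 = 2.0338.

2.03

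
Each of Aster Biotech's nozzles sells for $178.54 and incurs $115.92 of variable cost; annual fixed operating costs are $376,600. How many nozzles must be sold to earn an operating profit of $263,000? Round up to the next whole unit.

Each unit contributes $178.54 − $115.92 = $62.62.
Units = (FC + target) / CM = ($376,600 + $263,000) / $62.62 = 10,213.99, so 10,214 nozzles.

10,214 nozzles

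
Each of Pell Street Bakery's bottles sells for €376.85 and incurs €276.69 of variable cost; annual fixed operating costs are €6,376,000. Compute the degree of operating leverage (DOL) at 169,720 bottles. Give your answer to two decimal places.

1.60

Total contribution margin = 169,720 × €100.16 = €16,999,155.20.
Subtracting fixed costs: EBIT = €16,999,155.20 − €6,376,000 = €10,623,155.20.
Degree of operating leverage = €16,999,155.20 / €10,623,155.20 = 1.6002.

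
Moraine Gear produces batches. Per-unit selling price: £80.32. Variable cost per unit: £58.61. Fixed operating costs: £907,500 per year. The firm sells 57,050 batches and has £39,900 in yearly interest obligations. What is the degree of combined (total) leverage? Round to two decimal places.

Contribution at this volume is 57,050 × £21.71 = £1,238,555.50.
EBIT = £1,238,555.50 − £907,500 = £331,055.50. Interest = £39,900.00.
DOL = £1,238,555.50 ÷ £331,055.50 = 3.7412; DFL = £331,055.50 ÷ £291,155.50 = 1.1370.
Combined leverage = 3.7412 × 1.1370 = 4.2537.

4.25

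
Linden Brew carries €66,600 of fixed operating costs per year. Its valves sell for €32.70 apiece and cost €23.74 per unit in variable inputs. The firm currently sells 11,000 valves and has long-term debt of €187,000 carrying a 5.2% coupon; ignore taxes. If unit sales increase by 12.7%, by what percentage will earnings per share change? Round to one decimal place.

+56.3%

Total contribution margin = 11,000 × €8.96 = €98,560.00.
Operating income = contribution − fixed costs = €98,560.00 − €66,600 = €31,960.00.
Interest = €9,724.00, so EBIT − I = €22,236.00.
DCL = total CM / (EBIT − I) = €98,560.00 / €22,236.00 = 4.4325.
EPS therefore changes by 4.4325 × (+12.7%) = +56.3%.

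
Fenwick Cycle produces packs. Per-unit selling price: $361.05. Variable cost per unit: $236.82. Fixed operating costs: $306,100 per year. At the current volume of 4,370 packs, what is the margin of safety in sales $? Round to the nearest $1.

Contribution margin per unit = $361.05 − $236.82 = $124.23. Break-even units = $306,100 ÷ $124.23 = 2,463.98; break-even revenue = 2,463.98 × $361.05 = $889,619.29.
Current sales = 4,370 × $361.05 = $1,577,788.50.
Margin of safety = $1,577,788.50 − $889,619.29 = $688,169.

$688,169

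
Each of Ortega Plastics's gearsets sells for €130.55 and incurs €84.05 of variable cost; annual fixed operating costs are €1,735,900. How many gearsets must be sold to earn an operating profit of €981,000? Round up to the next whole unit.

Unit CM = price − variable cost = €130.55 − €84.05 = €46.50.
Required volume = (fixed costs + target profit) ÷ CM = (€1,735,900 + €981,000) ÷ €46.50 = 58,427.96, so 58,428 gearsets.

58,428 gearsets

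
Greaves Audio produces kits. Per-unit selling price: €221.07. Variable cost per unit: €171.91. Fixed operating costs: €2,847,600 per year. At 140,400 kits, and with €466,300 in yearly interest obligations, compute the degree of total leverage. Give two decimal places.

Total contribution margin = 140,400 × €49.16 = €6,902,064.00.
Subtracting fixed costs: EBIT = €6,902,064.00 − €2,847,600 = €4,054,464.00. Interest = €466,300.00.
DOL = €6,902,064.00 ÷ €4,054,464.00 = 1.7023; DFL = €4,054,464.00 ÷ €3,588,164.00 = 1.1300.
Combined leverage = 1.7023 × 1.1300 = 1.9236.

1.92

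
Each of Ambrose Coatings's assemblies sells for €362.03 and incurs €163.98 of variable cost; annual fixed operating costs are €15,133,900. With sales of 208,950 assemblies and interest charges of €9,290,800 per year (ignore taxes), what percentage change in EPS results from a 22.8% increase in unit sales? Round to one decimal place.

+55.6%

Contribution at this volume is 208,950 × €198.05 = €41,382,547.50.
EBIT = €41,382,547.50 − €15,133,900 = €26,248,647.50.
After interest of €9,290,800.00, pre-tax earnings = €16,957,847.50.
DCL = total CM / (EBIT − I) = €41,382,547.50 / €16,957,847.50 = 2.4403.
EPS therefore changes by 2.4403 × (+22.8%) = +55.6%.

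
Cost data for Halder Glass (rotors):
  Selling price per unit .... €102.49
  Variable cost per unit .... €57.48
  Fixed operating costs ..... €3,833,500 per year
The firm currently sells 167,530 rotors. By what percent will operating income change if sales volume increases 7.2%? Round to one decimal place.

+14.6%

At 167,530 units, contribution = 167,530 × €45.01 = €7,540,525.30.
Operating income = contribution − fixed costs = €7,540,525.30 − €3,833,500 = €3,707,025.30.
So DOL = total CM / EBIT = €7,540,525.30 / €3,707,025.30 = 2.0341.
So EBIT moves 2.0341 × (+7.2%) = +14.6%.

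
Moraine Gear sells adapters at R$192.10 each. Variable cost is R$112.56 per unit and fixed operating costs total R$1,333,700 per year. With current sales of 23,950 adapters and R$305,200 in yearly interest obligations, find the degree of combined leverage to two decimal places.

Contribution at this volume is 23,950 × R$79.54 = R$1,904,983.00.
Operating income = contribution − fixed costs = R$1,904,983.00 − R$1,333,700 = R$571,283.00. Interest = R$305,200.00, so EBIT − I = R$266,083.00.
Degree of total leverage = total CM / (EBIT − interest) = R$1,904,983.00 / R$266,083.00 = 7.1594.

7.16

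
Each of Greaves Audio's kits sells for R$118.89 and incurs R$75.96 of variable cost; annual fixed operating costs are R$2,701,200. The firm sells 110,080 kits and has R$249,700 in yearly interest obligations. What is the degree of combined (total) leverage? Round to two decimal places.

Total contribution margin = 110,080 × R$42.93 = R$4,725,734.40.
EBIT = R$4,725,734.40 − R$2,701,200 = R$2,024,534.40. Interest = R$249,700.00, so EBIT − I = R$1,774,834.40.
Degree of total leverage = total CM / (EBIT − interest) = R$4,725,734.40 / R$1,774,834.40 = 2.6626.

2.66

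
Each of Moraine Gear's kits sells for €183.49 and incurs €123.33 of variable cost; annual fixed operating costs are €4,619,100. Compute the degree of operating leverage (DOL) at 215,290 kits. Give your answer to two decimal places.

1.55

Total contribution margin = 215,290 × €60.16 = €12,951,846.40.
EBIT = €12,951,846.40 − €4,619,100 = €8,332,746.40.
So DOL = total CM / EBIT = €12,951,846.40 / €8,332,746.40 = 1.5543.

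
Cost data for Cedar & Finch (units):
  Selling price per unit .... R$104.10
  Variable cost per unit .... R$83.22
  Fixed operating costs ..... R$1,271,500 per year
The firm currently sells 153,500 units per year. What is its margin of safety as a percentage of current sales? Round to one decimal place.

60.3%

Unit CM = price − variable cost = R$104.10 − R$83.22 = R$20.88. Break-even units = R$1,271,500 ÷ R$20.88 = 60,895.59; break-even revenue = 60,895.59 × R$104.10 = R$6,339,231.32.
Current sales = 153,500 × R$104.10 = R$15,979,350.00.
Margin of safety = (R$15,979,350.00 − R$6,339,231.32) ÷ R$15,979,350.00 = 60.3%.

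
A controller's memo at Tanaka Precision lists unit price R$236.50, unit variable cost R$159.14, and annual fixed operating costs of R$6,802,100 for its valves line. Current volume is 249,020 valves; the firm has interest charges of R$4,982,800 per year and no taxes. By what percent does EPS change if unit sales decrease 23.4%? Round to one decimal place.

-60.3%

Contribution at this volume is 249,020 × R$77.36 = R$19,264,187.20.
Subtracting fixed costs: EBIT = R$19,264,187.20 − R$6,802,100 = R$12,462,087.20.
Interest = R$4,982,800.00, so EBIT − I = R$7,479,287.20.
Degree of combined leverage = contribution ÷ (EBIT − I) = R$19,264,187.20 ÷ R$7,479,287.20 = 2.5757.
%ΔEPS = DCL × %ΔSales = 2.5757 × -23.4% = -60.3%.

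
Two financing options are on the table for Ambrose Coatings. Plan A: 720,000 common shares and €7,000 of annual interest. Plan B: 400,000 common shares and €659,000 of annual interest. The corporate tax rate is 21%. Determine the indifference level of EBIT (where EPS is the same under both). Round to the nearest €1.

€1,474,000

At indifference, (EBIT − 7,000)(1 − t)/720,000 = (EBIT − 659,000)(1 − t)/400,000.
Cancelling (1 − t) and cross-multiplying: 400,000·(EBIT − 7,000) = 720,000·(EBIT − 659,000).
EBIT × (720,000 − 400,000) = 659,000 × 720,000 − 7,000 × 400,000 = 471,680,000,000, so EBIT = 471,680,000,000 ÷ 320,000 = 1,474,000.00.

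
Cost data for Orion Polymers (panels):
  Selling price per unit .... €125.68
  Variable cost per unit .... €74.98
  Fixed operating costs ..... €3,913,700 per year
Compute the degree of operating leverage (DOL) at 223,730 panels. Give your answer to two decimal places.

1.53

Total contribution margin = 223,730 × €50.70 = €11,343,111.00.
EBIT = €11,343,111.00 − €3,913,700 = €7,429,411.00.
DOL = contribution ÷ EBIT = €11,343,111.00 ÷ €7,429,411.00 = 1.5268.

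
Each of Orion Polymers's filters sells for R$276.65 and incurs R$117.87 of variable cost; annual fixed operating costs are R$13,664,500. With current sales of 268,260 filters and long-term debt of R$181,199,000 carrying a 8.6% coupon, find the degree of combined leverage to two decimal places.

3.19

Contribution at this volume is 268,260 × R$158.78 = R$42,594,322.80.
Subtracting fixed costs: EBIT = R$42,594,322.80 − R$13,664,500 = R$28,929,822.80. Interest = R$15,583,114.00, so EBIT − I = R$13,346,708.80.
Degree of total leverage = total CM / (EBIT − interest) = R$42,594,322.80 / R$13,346,708.80 = 3.1914.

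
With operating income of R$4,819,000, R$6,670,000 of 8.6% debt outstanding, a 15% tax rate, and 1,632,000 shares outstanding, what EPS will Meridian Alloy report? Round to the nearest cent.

Pre-tax income = R$4,819,000 − R$573,620.00 = R$4,245,380.00.
Net income = R$4,245,380.00 × (1 − 0.15) = R$3,608,573.00.
Per share: R$3,608,573.00 / 1,632,000 shares = R$2.21.

R$2.21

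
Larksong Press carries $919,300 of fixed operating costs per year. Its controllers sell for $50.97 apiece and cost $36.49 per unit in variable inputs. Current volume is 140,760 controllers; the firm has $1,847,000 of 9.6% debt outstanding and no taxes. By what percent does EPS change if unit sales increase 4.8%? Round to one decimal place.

+10.4%

At 140,760 units, contribution = 140,760 × $14.48 = $2,038,204.80.
EBIT = $2,038,204.80 − $919,300 = $1,118,904.80.
Interest = $177,312.00, so EBIT − I = $941,592.80.
Degree of combined leverage = contribution ÷ (EBIT − I) = $2,038,204.80 ÷ $941,592.80 = 2.1646.
EPS therefore changes by 2.1646 × (+4.8%) = +10.4%.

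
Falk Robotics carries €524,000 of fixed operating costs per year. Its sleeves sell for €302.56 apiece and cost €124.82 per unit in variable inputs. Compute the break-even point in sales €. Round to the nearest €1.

CM per unit = €302.56 − €124.82 = €177.74; CM ratio = €177.74 / €302.56 = 0.5875.
Break-even sales = FC ÷ CM ratio = €524,000 × €302.56 / €177.74 = €891,985.

€891,985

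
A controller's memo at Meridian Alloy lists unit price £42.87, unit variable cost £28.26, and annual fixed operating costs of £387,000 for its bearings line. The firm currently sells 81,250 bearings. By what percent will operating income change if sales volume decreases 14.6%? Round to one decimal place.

-21.7%

Contribution at this volume is 81,250 × £14.61 = £1,187,062.50.
EBIT = £1,187,062.50 − £387,000 = £800,062.50.
DOL = contribution ÷ EBIT = £1,187,062.50 ÷ £800,062.50 = 1.4837.
%ΔEBIT = DOL × %ΔSales = 1.4837 × -14.6% = -21.7%.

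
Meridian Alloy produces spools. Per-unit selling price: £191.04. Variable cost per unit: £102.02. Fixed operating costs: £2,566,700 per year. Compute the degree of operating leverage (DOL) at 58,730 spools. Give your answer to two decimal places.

Total contribution margin = 58,730 × £89.02 = £5,228,144.60.
Operating income = contribution − fixed costs = £5,228,144.60 − £2,566,700 = £2,661,444.60.
Degree of operating leverage = £5,228,144.60 / £2,661,444.60 = 1.9644.

1.96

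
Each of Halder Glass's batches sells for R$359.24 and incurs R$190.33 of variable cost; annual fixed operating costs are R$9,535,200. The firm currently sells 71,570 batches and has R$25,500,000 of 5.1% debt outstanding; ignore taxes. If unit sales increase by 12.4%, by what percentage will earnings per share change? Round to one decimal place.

+119.6%

At 71,570 units, contribution = 71,570 × R$168.91 = R$12,088,888.70.
EBIT = R$12,088,888.70 − R$9,535,200 = R$2,553,688.70.
Interest = R$1,300,500.00, so EBIT − I = R$1,253,188.70.
Degree of combined leverage = contribution ÷ (EBIT − I) = R$12,088,888.70 ÷ R$1,253,188.70 = 9.6465.
%ΔEPS = DCL × %ΔSales = 9.6465 × +12.4% = +119.6%.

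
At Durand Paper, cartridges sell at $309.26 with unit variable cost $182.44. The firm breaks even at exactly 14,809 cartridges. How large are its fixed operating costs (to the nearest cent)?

$1,878,077.38

Each unit contributes $309.26 − $182.44 = $126.82.
Fixed costs = break-even units × CM = 14,809 × $126.82 = $1,878,077.38.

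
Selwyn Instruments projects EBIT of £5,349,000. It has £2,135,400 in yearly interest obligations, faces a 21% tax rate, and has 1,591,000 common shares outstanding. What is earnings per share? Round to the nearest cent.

£1.60

Pre-tax income = £5,349,000 − £2,135,400.00 = £3,213,600.00.
After tax at 21%: net income = £3,213,600.00 × 0.79 = £2,538,744.00.
Per share: £2,538,744.00 / 1,591,000 shares = £1.60.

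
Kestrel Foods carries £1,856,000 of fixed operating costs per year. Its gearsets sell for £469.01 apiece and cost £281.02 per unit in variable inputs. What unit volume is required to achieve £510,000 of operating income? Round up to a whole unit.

Each unit contributes £469.01 − £281.02 = £187.99.
Required volume = (fixed costs + target profit) ÷ CM = (£1,856,000 + £510,000) ÷ £187.99 = 12,585.78, so 12,586 gearsets.

12,586 gearsets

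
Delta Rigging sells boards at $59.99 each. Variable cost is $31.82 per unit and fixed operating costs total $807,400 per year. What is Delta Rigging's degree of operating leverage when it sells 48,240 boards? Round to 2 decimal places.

Total contribution margin = 48,240 × $28.17 = $1,358,920.80.
Subtracting fixed costs: EBIT = $1,358,920.80 − $807,400 = $551,520.80.
Degree of operating leverage = $1,358,920.80 / $551,520.80 = 2.4640.

2.46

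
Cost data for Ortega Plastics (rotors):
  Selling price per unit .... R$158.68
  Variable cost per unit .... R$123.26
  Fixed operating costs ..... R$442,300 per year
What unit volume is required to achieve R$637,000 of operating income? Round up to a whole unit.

Each unit contributes R$158.68 − R$123.26 = R$35.42.
Units = (FC + target) / CM = (R$442,300 + R$637,000) / R$35.42 = 30,471.49, so 30,472 rotors.

30,472 rotors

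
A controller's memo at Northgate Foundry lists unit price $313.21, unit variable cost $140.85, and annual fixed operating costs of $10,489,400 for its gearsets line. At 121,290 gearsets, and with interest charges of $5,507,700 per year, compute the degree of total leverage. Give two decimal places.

4.26

At 121,290 units, contribution = 121,290 × $172.36 = $20,905,544.40.
Operating income = contribution − fixed costs = $20,905,544.40 − $10,489,400 = $10,416,144.40. Interest = $5,507,700.00, so EBIT − I = $4,908,444.40.
DCL = contribution ÷ (EBIT − I) = $20,905,544.40 ÷ $4,908,444.40 = 4.2591.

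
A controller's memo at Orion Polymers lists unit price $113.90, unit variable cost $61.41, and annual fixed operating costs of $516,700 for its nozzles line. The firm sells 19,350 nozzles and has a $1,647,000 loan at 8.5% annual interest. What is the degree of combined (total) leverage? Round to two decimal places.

Contribution at this volume is 19,350 × $52.49 = $1,015,681.50.
EBIT = $1,015,681.50 − $516,700 = $498,981.50. Interest = $139,995.00, so EBIT − I = $358,986.50.
DCL = contribution ÷ (EBIT − I) = $1,015,681.50 ÷ $358,986.50 = 2.8293.

2.83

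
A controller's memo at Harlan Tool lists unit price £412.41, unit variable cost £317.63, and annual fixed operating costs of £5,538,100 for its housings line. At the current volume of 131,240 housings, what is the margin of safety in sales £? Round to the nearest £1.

Each unit contributes £412.41 − £317.63 = £94.78. Break-even units = £5,538,100 ÷ £94.78 = 58,431.10; break-even revenue = 58,431.10 × £412.41 = £24,097,571.44.
Actual sales revenue = 131,240 × £412.41 = £54,124,688.40.
Margin of safety = £54,124,688.40 − £24,097,571.44 = £30,027,117.

£30,027,117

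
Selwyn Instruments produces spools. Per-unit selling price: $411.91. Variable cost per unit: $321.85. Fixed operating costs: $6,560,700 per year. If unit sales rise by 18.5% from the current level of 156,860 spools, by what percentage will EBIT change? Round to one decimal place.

+34.5%

Contribution at this volume is 156,860 × $90.06 = $14,126,811.60.
EBIT = $14,126,811.60 − $6,560,700 = $7,566,111.60.
So DOL = total CM / EBIT = $14,126,811.60 / $7,566,111.60 = 1.8671.
Operating income changes by 1.8671 × +18.5% = +34.5%.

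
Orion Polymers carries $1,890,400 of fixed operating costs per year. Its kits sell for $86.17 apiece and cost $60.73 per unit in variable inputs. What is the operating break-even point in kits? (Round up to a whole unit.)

74,309 kits

Unit CM = price − variable cost = $86.17 − $60.73 = $25.44.
Break-even volume = fixed costs ÷ CM per unit = $1,890,400 ÷ $25.44 = 74,308.18, so 74,309 kits.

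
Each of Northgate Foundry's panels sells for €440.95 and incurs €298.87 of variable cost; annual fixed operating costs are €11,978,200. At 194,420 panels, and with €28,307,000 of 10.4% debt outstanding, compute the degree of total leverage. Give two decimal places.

At 194,420 units, contribution = 194,420 × €142.08 = €27,623,193.60.
Subtracting fixed costs: EBIT = €27,623,193.60 − €11,978,200 = €15,644,993.60. Interest = €2,943,928.00.
DOL = €27,623,193.60 ÷ €15,644,993.60 = 1.7656; DFL = €15,644,993.60 ÷ €12,701,065.60 = 1.2318.
DCL = DOL × DFL = 1.7656 × 1.2318 = 2.1749.

2.17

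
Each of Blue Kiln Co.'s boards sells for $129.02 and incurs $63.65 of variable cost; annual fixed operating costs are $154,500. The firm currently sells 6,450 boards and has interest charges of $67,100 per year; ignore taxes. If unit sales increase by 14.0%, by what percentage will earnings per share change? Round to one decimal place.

Contribution at this volume is 6,450 × $65.37 = $421,636.50.
EBIT = $421,636.50 − $154,500 = $267,136.50.
After interest of $67,100.00, pre-tax earnings = $200,036.50.
Degree of combined leverage = contribution ÷ (EBIT − I) = $421,636.50 ÷ $200,036.50 = 2.1078.
%ΔEPS = DCL × %ΔSales = 2.1078 × +14.0% = +29.5%.

+29.5%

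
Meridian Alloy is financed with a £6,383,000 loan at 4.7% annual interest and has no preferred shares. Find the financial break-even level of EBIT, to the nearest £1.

£300,001

Annual interest = 4.7% × £6,383,000 = £300,001.00.
Without preferred stock the financial break-even is simply EBIT = interest = £300,001.00.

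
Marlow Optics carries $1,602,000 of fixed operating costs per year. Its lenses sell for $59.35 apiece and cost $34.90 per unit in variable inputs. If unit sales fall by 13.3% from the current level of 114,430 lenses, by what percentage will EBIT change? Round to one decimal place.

-31.1%

At 114,430 units, contribution = 114,430 × $24.45 = $2,797,813.50.
Subtracting fixed costs: EBIT = $2,797,813.50 − $1,602,000 = $1,195,813.50.
Degree of operating leverage = $2,797,813.50 / $1,195,813.50 = 2.3397.
So EBIT moves 2.3397 × (-13.3%) = -31.1%.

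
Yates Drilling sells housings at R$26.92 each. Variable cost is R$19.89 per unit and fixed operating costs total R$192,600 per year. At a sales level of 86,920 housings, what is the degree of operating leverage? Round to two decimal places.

1.46

At 86,920 units, contribution = 86,920 × R$7.03 = R$611,047.60.
Subtracting fixed costs: EBIT = R$611,047.60 − R$192,600 = R$418,447.60.
So DOL = total CM / EBIT = R$611,047.60 / R$418,447.60 = 1.4603.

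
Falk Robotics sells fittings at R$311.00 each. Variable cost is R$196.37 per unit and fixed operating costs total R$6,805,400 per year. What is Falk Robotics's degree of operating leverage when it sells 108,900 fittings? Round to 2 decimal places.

Contribution at this volume is 108,900 × R$114.63 = R$12,483,207.00.
Subtracting fixed costs: EBIT = R$12,483,207.00 − R$6,805,400 = R$5,677,807.00.
So DOL = total CM / EBIT = R$12,483,207.00 / R$5,677,807.00 = 2.1986.

2.20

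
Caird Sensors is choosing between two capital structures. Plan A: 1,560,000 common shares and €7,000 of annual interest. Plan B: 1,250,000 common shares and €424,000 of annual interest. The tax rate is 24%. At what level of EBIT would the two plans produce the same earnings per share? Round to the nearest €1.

Set EPS_A = EPS_B: (EBIT − €7,000)(1 − 0.24) ÷ 1,560,000 = (EBIT − €424,000)(1 − 0.24) ÷ 1,250,000.
Cancelling (1 − t) and cross-multiplying: 1,250,000·(EBIT − 7,000) = 1,560,000·(EBIT − 424,000).
Solving, EBIT = (424,000·1,560,000 − 7,000·1,250,000) / (1,560,000 − 1,250,000) = 652,690,000,000 / 310,000 = 2,105,451.61.

€2,105,452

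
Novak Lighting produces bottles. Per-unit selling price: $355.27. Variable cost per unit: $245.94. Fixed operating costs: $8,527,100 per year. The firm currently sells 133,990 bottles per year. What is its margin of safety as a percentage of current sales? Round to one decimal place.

Contribution margin per unit = $355.27 − $245.94 = $109.33. Break-even units = $8,527,100 ÷ $109.33 = 77,994.15; break-even revenue = 77,994.15 × $355.27 = $27,708,980.31.
Current sales = 133,990 × $355.27 = $47,602,627.30.
Margin of safety = ($47,602,627.30 − $27,708,980.31) ÷ $47,602,627.30 = 41.8%.

41.8%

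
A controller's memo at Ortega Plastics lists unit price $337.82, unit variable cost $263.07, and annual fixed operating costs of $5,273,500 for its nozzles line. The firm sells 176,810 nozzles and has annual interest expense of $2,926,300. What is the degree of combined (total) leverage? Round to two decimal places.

Total contribution margin = 176,810 × $74.75 = $13,216,547.50.
Subtracting fixed costs: EBIT = $13,216,547.50 − $5,273,500 = $7,943,047.50. Interest = $2,926,300.00.
DOL = $13,216,547.50 ÷ $7,943,047.50 = 1.6639; DFL = $7,943,047.50 ÷ $5,016,747.50 = 1.5833.
DCL = DOL × DFL = 1.6639 × 1.5833 = 2.6345.

2.63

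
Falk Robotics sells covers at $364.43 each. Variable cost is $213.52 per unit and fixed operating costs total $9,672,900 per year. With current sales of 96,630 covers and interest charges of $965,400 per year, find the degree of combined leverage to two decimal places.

Total contribution margin = 96,630 × $150.91 = $14,582,433.30.
Operating income = contribution − fixed costs = $14,582,433.30 − $9,672,900 = $4,909,533.30. Interest = $965,400.00, so EBIT − I = $3,944,133.30.
Degree of total leverage = total CM / (EBIT − interest) = $14,582,433.30 / $3,944,133.30 = 3.6972.

3.70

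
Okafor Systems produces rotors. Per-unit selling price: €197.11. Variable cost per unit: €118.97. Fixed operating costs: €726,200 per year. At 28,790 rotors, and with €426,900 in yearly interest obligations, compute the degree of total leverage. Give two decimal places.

Total contribution margin = 28,790 × €78.14 = €2,249,650.60.
Operating income = contribution − fixed costs = €2,249,650.60 − €726,200 = €1,523,450.60. Interest = €426,900.00, so EBIT − I = €1,096,550.60.
Degree of total leverage = total CM / (EBIT − interest) = €2,249,650.60 / €1,096,550.60 = 2.0516.

2.05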